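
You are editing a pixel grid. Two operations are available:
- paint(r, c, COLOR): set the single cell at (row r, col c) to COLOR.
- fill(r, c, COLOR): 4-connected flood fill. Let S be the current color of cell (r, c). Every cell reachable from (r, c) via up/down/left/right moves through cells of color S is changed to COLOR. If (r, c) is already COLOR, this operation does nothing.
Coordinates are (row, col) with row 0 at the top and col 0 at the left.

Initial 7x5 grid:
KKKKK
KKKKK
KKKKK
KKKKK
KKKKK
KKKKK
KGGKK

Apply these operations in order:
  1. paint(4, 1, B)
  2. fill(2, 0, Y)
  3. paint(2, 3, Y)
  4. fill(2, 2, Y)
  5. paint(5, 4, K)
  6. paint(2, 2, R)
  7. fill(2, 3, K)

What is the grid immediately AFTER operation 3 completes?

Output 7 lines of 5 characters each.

Answer: YYYYY
YYYYY
YYYYY
YYYYY
YBYYY
YYYYY
YGGYY

Derivation:
After op 1 paint(4,1,B):
KKKKK
KKKKK
KKKKK
KKKKK
KBKKK
KKKKK
KGGKK
After op 2 fill(2,0,Y) [32 cells changed]:
YYYYY
YYYYY
YYYYY
YYYYY
YBYYY
YYYYY
YGGYY
After op 3 paint(2,3,Y):
YYYYY
YYYYY
YYYYY
YYYYY
YBYYY
YYYYY
YGGYY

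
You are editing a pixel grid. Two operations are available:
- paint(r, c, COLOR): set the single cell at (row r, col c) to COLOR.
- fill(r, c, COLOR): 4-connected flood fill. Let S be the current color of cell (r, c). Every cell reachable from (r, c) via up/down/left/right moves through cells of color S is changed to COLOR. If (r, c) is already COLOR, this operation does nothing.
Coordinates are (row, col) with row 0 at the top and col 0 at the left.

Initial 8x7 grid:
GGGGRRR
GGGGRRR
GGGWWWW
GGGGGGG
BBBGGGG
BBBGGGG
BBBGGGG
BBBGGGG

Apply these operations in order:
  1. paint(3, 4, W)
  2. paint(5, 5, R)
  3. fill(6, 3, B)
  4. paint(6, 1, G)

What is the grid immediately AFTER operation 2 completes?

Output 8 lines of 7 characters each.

After op 1 paint(3,4,W):
GGGGRRR
GGGGRRR
GGGWWWW
GGGGWGG
BBBGGGG
BBBGGGG
BBBGGGG
BBBGGGG
After op 2 paint(5,5,R):
GGGGRRR
GGGGRRR
GGGWWWW
GGGGWGG
BBBGGGG
BBBGGRG
BBBGGGG
BBBGGGG

Answer: GGGGRRR
GGGGRRR
GGGWWWW
GGGGWGG
BBBGGGG
BBBGGRG
BBBGGGG
BBBGGGG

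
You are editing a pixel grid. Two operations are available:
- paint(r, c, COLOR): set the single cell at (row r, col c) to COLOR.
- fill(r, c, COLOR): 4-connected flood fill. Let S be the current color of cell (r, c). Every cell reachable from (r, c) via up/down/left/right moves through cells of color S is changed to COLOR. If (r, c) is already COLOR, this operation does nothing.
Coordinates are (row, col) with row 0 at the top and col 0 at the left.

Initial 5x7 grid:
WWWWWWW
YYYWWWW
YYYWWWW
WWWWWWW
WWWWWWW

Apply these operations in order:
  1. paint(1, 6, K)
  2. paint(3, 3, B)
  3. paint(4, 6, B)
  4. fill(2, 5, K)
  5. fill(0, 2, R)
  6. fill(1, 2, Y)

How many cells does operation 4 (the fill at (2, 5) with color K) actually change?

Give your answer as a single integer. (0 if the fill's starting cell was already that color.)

Answer: 26

Derivation:
After op 1 paint(1,6,K):
WWWWWWW
YYYWWWK
YYYWWWW
WWWWWWW
WWWWWWW
After op 2 paint(3,3,B):
WWWWWWW
YYYWWWK
YYYWWWW
WWWBWWW
WWWWWWW
After op 3 paint(4,6,B):
WWWWWWW
YYYWWWK
YYYWWWW
WWWBWWW
WWWWWWB
After op 4 fill(2,5,K) [26 cells changed]:
KKKKKKK
YYYKKKK
YYYKKKK
KKKBKKK
KKKKKKB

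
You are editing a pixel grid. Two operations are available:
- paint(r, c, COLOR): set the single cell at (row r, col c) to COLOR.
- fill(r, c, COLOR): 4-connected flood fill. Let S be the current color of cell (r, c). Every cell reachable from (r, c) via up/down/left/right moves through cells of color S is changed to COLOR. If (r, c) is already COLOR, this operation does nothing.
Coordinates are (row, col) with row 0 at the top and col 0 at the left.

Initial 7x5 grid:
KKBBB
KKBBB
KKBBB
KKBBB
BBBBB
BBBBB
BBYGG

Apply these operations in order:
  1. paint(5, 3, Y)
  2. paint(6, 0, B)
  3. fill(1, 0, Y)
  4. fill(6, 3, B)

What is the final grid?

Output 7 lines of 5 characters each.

Answer: YYBBB
YYBBB
YYBBB
YYBBB
BBBBB
BBBYB
BBYBB

Derivation:
After op 1 paint(5,3,Y):
KKBBB
KKBBB
KKBBB
KKBBB
BBBBB
BBBYB
BBYGG
After op 2 paint(6,0,B):
KKBBB
KKBBB
KKBBB
KKBBB
BBBBB
BBBYB
BBYGG
After op 3 fill(1,0,Y) [8 cells changed]:
YYBBB
YYBBB
YYBBB
YYBBB
BBBBB
BBBYB
BBYGG
After op 4 fill(6,3,B) [2 cells changed]:
YYBBB
YYBBB
YYBBB
YYBBB
BBBBB
BBBYB
BBYBB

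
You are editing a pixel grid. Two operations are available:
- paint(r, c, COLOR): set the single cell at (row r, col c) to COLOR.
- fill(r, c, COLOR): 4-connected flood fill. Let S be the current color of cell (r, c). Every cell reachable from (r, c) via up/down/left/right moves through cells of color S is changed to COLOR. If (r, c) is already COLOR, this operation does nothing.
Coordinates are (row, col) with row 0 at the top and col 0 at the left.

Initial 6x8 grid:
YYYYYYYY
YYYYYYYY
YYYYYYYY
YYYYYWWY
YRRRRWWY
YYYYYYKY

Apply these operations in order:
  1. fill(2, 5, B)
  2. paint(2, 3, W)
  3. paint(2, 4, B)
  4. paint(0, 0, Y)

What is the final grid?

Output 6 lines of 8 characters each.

After op 1 fill(2,5,B) [39 cells changed]:
BBBBBBBB
BBBBBBBB
BBBBBBBB
BBBBBWWB
BRRRRWWB
BBBBBBKB
After op 2 paint(2,3,W):
BBBBBBBB
BBBBBBBB
BBBWBBBB
BBBBBWWB
BRRRRWWB
BBBBBBKB
After op 3 paint(2,4,B):
BBBBBBBB
BBBBBBBB
BBBWBBBB
BBBBBWWB
BRRRRWWB
BBBBBBKB
After op 4 paint(0,0,Y):
YBBBBBBB
BBBBBBBB
BBBWBBBB
BBBBBWWB
BRRRRWWB
BBBBBBKB

Answer: YBBBBBBB
BBBBBBBB
BBBWBBBB
BBBBBWWB
BRRRRWWB
BBBBBBKB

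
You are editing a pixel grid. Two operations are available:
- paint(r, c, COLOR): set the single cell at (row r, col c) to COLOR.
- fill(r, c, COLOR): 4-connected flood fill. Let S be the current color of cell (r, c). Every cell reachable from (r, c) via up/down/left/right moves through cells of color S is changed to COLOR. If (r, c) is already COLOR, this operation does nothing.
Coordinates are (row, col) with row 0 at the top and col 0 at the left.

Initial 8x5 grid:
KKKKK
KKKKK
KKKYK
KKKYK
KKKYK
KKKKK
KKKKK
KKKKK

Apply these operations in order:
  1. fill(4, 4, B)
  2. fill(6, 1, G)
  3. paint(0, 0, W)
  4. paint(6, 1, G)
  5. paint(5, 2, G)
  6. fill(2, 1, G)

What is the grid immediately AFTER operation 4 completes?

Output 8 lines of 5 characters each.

After op 1 fill(4,4,B) [37 cells changed]:
BBBBB
BBBBB
BBBYB
BBBYB
BBBYB
BBBBB
BBBBB
BBBBB
After op 2 fill(6,1,G) [37 cells changed]:
GGGGG
GGGGG
GGGYG
GGGYG
GGGYG
GGGGG
GGGGG
GGGGG
After op 3 paint(0,0,W):
WGGGG
GGGGG
GGGYG
GGGYG
GGGYG
GGGGG
GGGGG
GGGGG
After op 4 paint(6,1,G):
WGGGG
GGGGG
GGGYG
GGGYG
GGGYG
GGGGG
GGGGG
GGGGG

Answer: WGGGG
GGGGG
GGGYG
GGGYG
GGGYG
GGGGG
GGGGG
GGGGG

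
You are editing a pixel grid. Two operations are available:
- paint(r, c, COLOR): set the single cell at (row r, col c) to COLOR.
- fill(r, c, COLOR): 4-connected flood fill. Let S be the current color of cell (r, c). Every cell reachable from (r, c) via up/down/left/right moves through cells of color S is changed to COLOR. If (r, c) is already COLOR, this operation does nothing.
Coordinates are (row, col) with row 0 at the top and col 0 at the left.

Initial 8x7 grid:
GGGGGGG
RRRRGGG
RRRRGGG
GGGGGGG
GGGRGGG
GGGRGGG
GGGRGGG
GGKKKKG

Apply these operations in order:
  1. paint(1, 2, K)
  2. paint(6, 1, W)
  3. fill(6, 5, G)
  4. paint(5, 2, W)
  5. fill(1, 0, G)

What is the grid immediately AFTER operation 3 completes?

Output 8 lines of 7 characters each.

Answer: GGGGGGG
RRKRGGG
RRRRGGG
GGGGGGG
GGGRGGG
GGGRGGG
GWGRGGG
GGKKKKG

Derivation:
After op 1 paint(1,2,K):
GGGGGGG
RRKRGGG
RRRRGGG
GGGGGGG
GGGRGGG
GGGRGGG
GGGRGGG
GGKKKKG
After op 2 paint(6,1,W):
GGGGGGG
RRKRGGG
RRRRGGG
GGGGGGG
GGGRGGG
GGGRGGG
GWGRGGG
GGKKKKG
After op 3 fill(6,5,G) [0 cells changed]:
GGGGGGG
RRKRGGG
RRRRGGG
GGGGGGG
GGGRGGG
GGGRGGG
GWGRGGG
GGKKKKG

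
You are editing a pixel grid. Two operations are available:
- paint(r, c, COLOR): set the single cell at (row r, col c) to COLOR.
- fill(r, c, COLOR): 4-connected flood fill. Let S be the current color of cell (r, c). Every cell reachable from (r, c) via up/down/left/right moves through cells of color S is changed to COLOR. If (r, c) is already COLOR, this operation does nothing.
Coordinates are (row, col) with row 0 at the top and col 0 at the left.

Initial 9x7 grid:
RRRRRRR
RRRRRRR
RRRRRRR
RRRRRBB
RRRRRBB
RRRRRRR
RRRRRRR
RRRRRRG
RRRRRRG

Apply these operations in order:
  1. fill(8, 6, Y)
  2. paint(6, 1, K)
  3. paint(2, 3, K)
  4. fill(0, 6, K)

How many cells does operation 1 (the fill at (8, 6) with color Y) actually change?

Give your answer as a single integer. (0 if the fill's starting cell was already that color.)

Answer: 2

Derivation:
After op 1 fill(8,6,Y) [2 cells changed]:
RRRRRRR
RRRRRRR
RRRRRRR
RRRRRBB
RRRRRBB
RRRRRRR
RRRRRRR
RRRRRRY
RRRRRRY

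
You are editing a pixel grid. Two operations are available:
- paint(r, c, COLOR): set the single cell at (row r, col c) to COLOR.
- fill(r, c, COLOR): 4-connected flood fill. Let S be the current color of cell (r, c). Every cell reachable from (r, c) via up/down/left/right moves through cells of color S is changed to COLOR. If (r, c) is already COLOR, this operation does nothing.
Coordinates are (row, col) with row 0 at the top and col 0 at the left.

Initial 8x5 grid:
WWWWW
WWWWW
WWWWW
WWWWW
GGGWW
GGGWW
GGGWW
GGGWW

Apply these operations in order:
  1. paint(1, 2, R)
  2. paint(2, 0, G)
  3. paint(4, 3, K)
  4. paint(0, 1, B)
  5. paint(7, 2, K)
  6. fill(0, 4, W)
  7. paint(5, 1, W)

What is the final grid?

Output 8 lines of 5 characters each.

After op 1 paint(1,2,R):
WWWWW
WWRWW
WWWWW
WWWWW
GGGWW
GGGWW
GGGWW
GGGWW
After op 2 paint(2,0,G):
WWWWW
WWRWW
GWWWW
WWWWW
GGGWW
GGGWW
GGGWW
GGGWW
After op 3 paint(4,3,K):
WWWWW
WWRWW
GWWWW
WWWWW
GGGKW
GGGWW
GGGWW
GGGWW
After op 4 paint(0,1,B):
WBWWW
WWRWW
GWWWW
WWWWW
GGGKW
GGGWW
GGGWW
GGGWW
After op 5 paint(7,2,K):
WBWWW
WWRWW
GWWWW
WWWWW
GGGKW
GGGWW
GGGWW
GGKWW
After op 6 fill(0,4,W) [0 cells changed]:
WBWWW
WWRWW
GWWWW
WWWWW
GGGKW
GGGWW
GGGWW
GGKWW
After op 7 paint(5,1,W):
WBWWW
WWRWW
GWWWW
WWWWW
GGGKW
GWGWW
GGGWW
GGKWW

Answer: WBWWW
WWRWW
GWWWW
WWWWW
GGGKW
GWGWW
GGGWW
GGKWW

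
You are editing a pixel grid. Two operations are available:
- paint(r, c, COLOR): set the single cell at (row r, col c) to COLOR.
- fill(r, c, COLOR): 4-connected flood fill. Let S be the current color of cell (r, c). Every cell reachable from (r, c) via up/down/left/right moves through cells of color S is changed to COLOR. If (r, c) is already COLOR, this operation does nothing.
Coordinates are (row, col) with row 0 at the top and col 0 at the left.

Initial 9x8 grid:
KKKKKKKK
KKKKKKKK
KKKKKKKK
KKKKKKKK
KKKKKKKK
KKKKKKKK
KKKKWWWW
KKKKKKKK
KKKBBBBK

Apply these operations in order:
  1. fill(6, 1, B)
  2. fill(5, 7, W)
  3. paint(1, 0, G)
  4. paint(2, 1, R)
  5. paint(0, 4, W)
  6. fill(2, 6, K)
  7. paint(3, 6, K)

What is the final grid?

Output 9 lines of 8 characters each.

After op 1 fill(6,1,B) [64 cells changed]:
BBBBBBBB
BBBBBBBB
BBBBBBBB
BBBBBBBB
BBBBBBBB
BBBBBBBB
BBBBWWWW
BBBBBBBB
BBBBBBBB
After op 2 fill(5,7,W) [68 cells changed]:
WWWWWWWW
WWWWWWWW
WWWWWWWW
WWWWWWWW
WWWWWWWW
WWWWWWWW
WWWWWWWW
WWWWWWWW
WWWWWWWW
After op 3 paint(1,0,G):
WWWWWWWW
GWWWWWWW
WWWWWWWW
WWWWWWWW
WWWWWWWW
WWWWWWWW
WWWWWWWW
WWWWWWWW
WWWWWWWW
After op 4 paint(2,1,R):
WWWWWWWW
GWWWWWWW
WRWWWWWW
WWWWWWWW
WWWWWWWW
WWWWWWWW
WWWWWWWW
WWWWWWWW
WWWWWWWW
After op 5 paint(0,4,W):
WWWWWWWW
GWWWWWWW
WRWWWWWW
WWWWWWWW
WWWWWWWW
WWWWWWWW
WWWWWWWW
WWWWWWWW
WWWWWWWW
After op 6 fill(2,6,K) [70 cells changed]:
KKKKKKKK
GKKKKKKK
KRKKKKKK
KKKKKKKK
KKKKKKKK
KKKKKKKK
KKKKKKKK
KKKKKKKK
KKKKKKKK
After op 7 paint(3,6,K):
KKKKKKKK
GKKKKKKK
KRKKKKKK
KKKKKKKK
KKKKKKKK
KKKKKKKK
KKKKKKKK
KKKKKKKK
KKKKKKKK

Answer: KKKKKKKK
GKKKKKKK
KRKKKKKK
KKKKKKKK
KKKKKKKK
KKKKKKKK
KKKKKKKK
KKKKKKKK
KKKKKKKK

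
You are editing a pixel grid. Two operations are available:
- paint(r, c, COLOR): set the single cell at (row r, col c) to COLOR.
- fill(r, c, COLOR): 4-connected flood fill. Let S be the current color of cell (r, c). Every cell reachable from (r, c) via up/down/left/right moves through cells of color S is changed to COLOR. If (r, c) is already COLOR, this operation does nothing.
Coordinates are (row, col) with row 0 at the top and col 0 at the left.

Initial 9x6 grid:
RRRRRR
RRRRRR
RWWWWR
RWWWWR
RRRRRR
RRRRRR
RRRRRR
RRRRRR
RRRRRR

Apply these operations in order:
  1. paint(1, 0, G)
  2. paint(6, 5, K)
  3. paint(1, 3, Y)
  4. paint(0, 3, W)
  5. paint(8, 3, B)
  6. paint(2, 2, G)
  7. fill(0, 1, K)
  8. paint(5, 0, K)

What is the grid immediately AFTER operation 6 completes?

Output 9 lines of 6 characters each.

Answer: RRRWRR
GRRYRR
RWGWWR
RWWWWR
RRRRRR
RRRRRR
RRRRRK
RRRRRR
RRRBRR

Derivation:
After op 1 paint(1,0,G):
RRRRRR
GRRRRR
RWWWWR
RWWWWR
RRRRRR
RRRRRR
RRRRRR
RRRRRR
RRRRRR
After op 2 paint(6,5,K):
RRRRRR
GRRRRR
RWWWWR
RWWWWR
RRRRRR
RRRRRR
RRRRRK
RRRRRR
RRRRRR
After op 3 paint(1,3,Y):
RRRRRR
GRRYRR
RWWWWR
RWWWWR
RRRRRR
RRRRRR
RRRRRK
RRRRRR
RRRRRR
After op 4 paint(0,3,W):
RRRWRR
GRRYRR
RWWWWR
RWWWWR
RRRRRR
RRRRRR
RRRRRK
RRRRRR
RRRRRR
After op 5 paint(8,3,B):
RRRWRR
GRRYRR
RWWWWR
RWWWWR
RRRRRR
RRRRRR
RRRRRK
RRRRRR
RRRBRR
After op 6 paint(2,2,G):
RRRWRR
GRRYRR
RWGWWR
RWWWWR
RRRRRR
RRRRRR
RRRRRK
RRRRRR
RRRBRR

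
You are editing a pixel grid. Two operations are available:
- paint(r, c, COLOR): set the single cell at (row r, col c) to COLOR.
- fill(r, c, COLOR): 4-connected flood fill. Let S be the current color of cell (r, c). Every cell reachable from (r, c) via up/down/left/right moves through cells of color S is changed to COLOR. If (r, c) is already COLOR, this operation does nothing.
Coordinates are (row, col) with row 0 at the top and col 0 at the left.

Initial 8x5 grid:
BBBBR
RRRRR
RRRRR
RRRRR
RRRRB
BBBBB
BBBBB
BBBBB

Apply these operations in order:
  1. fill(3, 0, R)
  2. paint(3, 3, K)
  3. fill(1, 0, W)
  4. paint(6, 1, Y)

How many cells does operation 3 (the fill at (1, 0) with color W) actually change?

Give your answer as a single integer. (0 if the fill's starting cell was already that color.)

Answer: 19

Derivation:
After op 1 fill(3,0,R) [0 cells changed]:
BBBBR
RRRRR
RRRRR
RRRRR
RRRRB
BBBBB
BBBBB
BBBBB
After op 2 paint(3,3,K):
BBBBR
RRRRR
RRRRR
RRRKR
RRRRB
BBBBB
BBBBB
BBBBB
After op 3 fill(1,0,W) [19 cells changed]:
BBBBW
WWWWW
WWWWW
WWWKW
WWWWB
BBBBB
BBBBB
BBBBB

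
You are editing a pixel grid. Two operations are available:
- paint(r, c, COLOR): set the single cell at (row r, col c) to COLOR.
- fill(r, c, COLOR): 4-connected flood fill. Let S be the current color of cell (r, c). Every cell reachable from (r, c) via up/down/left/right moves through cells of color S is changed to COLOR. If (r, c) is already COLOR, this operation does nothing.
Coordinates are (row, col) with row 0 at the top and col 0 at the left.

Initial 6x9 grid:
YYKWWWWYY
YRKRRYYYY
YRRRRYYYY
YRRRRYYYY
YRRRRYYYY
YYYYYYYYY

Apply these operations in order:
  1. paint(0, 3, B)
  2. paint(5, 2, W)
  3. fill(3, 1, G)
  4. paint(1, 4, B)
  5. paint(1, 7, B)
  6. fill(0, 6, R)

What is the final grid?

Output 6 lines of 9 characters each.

After op 1 paint(0,3,B):
YYKBWWWYY
YRKRRYYYY
YRRRRYYYY
YRRRRYYYY
YRRRRYYYY
YYYYYYYYY
After op 2 paint(5,2,W):
YYKBWWWYY
YRKRRYYYY
YRRRRYYYY
YRRRRYYYY
YRRRRYYYY
YYWYYYYYY
After op 3 fill(3,1,G) [15 cells changed]:
YYKBWWWYY
YGKGGYYYY
YGGGGYYYY
YGGGGYYYY
YGGGGYYYY
YYWYYYYYY
After op 4 paint(1,4,B):
YYKBWWWYY
YGKGBYYYY
YGGGGYYYY
YGGGGYYYY
YGGGGYYYY
YYWYYYYYY
After op 5 paint(1,7,B):
YYKBWWWYY
YGKGBYYBY
YGGGGYYYY
YGGGGYYYY
YGGGGYYYY
YYWYYYYYY
After op 6 fill(0,6,R) [3 cells changed]:
YYKBRRRYY
YGKGBYYBY
YGGGGYYYY
YGGGGYYYY
YGGGGYYYY
YYWYYYYYY

Answer: YYKBRRRYY
YGKGBYYBY
YGGGGYYYY
YGGGGYYYY
YGGGGYYYY
YYWYYYYYY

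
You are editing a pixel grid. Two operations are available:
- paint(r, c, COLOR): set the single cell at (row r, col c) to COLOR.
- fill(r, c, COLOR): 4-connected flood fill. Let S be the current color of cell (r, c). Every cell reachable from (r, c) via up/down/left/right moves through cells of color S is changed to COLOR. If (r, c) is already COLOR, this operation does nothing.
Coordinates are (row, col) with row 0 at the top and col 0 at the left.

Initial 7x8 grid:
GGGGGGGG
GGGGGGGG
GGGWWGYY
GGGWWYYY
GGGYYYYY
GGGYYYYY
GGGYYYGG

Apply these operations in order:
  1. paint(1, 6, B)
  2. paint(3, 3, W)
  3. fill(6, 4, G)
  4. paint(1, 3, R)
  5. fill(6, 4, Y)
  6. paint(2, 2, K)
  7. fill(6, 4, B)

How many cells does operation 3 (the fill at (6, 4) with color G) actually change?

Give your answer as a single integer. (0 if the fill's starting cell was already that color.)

Answer: 18

Derivation:
After op 1 paint(1,6,B):
GGGGGGGG
GGGGGGBG
GGGWWGYY
GGGWWYYY
GGGYYYYY
GGGYYYYY
GGGYYYGG
After op 2 paint(3,3,W):
GGGGGGGG
GGGGGGBG
GGGWWGYY
GGGWWYYY
GGGYYYYY
GGGYYYYY
GGGYYYGG
After op 3 fill(6,4,G) [18 cells changed]:
GGGGGGGG
GGGGGGBG
GGGWWGGG
GGGWWGGG
GGGGGGGG
GGGGGGGG
GGGGGGGG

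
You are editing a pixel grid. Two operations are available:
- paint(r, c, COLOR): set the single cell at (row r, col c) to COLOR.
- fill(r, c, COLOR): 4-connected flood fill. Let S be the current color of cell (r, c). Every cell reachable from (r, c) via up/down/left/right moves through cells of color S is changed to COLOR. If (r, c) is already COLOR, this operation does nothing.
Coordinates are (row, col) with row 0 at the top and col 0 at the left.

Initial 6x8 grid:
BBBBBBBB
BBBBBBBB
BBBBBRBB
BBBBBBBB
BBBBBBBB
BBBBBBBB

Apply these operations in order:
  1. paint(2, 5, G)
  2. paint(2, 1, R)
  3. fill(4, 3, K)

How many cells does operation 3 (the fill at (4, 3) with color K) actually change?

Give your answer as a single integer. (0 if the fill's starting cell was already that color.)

After op 1 paint(2,5,G):
BBBBBBBB
BBBBBBBB
BBBBBGBB
BBBBBBBB
BBBBBBBB
BBBBBBBB
After op 2 paint(2,1,R):
BBBBBBBB
BBBBBBBB
BRBBBGBB
BBBBBBBB
BBBBBBBB
BBBBBBBB
After op 3 fill(4,3,K) [46 cells changed]:
KKKKKKKK
KKKKKKKK
KRKKKGKK
KKKKKKKK
KKKKKKKK
KKKKKKKK

Answer: 46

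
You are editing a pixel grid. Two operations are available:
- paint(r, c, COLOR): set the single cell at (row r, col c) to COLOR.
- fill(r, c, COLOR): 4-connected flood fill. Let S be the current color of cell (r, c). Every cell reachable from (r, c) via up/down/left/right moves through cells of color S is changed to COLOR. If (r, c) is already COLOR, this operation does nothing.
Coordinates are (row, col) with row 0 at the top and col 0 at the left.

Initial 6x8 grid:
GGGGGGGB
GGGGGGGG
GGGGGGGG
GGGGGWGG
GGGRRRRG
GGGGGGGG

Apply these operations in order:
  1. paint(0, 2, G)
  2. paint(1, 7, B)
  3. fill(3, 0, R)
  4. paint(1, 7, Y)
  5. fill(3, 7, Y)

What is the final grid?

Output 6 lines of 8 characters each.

After op 1 paint(0,2,G):
GGGGGGGB
GGGGGGGG
GGGGGGGG
GGGGGWGG
GGGRRRRG
GGGGGGGG
After op 2 paint(1,7,B):
GGGGGGGB
GGGGGGGB
GGGGGGGG
GGGGGWGG
GGGRRRRG
GGGGGGGG
After op 3 fill(3,0,R) [41 cells changed]:
RRRRRRRB
RRRRRRRB
RRRRRRRR
RRRRRWRR
RRRRRRRR
RRRRRRRR
After op 4 paint(1,7,Y):
RRRRRRRB
RRRRRRRY
RRRRRRRR
RRRRRWRR
RRRRRRRR
RRRRRRRR
After op 5 fill(3,7,Y) [45 cells changed]:
YYYYYYYB
YYYYYYYY
YYYYYYYY
YYYYYWYY
YYYYYYYY
YYYYYYYY

Answer: YYYYYYYB
YYYYYYYY
YYYYYYYY
YYYYYWYY
YYYYYYYY
YYYYYYYY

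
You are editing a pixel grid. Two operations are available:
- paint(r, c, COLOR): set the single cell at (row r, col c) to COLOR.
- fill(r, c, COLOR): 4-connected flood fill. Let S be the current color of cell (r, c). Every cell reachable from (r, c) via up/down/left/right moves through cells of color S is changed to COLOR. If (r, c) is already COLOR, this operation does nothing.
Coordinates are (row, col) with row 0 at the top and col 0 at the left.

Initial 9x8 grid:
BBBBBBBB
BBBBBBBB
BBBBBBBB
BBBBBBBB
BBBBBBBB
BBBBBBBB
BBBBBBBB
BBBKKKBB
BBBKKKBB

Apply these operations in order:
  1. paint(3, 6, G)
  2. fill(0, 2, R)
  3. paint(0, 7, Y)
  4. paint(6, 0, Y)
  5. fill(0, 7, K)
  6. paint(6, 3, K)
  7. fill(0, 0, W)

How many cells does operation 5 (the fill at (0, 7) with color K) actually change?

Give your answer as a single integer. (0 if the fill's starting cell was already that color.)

Answer: 1

Derivation:
After op 1 paint(3,6,G):
BBBBBBBB
BBBBBBBB
BBBBBBBB
BBBBBBGB
BBBBBBBB
BBBBBBBB
BBBBBBBB
BBBKKKBB
BBBKKKBB
After op 2 fill(0,2,R) [65 cells changed]:
RRRRRRRR
RRRRRRRR
RRRRRRRR
RRRRRRGR
RRRRRRRR
RRRRRRRR
RRRRRRRR
RRRKKKRR
RRRKKKRR
After op 3 paint(0,7,Y):
RRRRRRRY
RRRRRRRR
RRRRRRRR
RRRRRRGR
RRRRRRRR
RRRRRRRR
RRRRRRRR
RRRKKKRR
RRRKKKRR
After op 4 paint(6,0,Y):
RRRRRRRY
RRRRRRRR
RRRRRRRR
RRRRRRGR
RRRRRRRR
RRRRRRRR
YRRRRRRR
RRRKKKRR
RRRKKKRR
After op 5 fill(0,7,K) [1 cells changed]:
RRRRRRRK
RRRRRRRR
RRRRRRRR
RRRRRRGR
RRRRRRRR
RRRRRRRR
YRRRRRRR
RRRKKKRR
RRRKKKRR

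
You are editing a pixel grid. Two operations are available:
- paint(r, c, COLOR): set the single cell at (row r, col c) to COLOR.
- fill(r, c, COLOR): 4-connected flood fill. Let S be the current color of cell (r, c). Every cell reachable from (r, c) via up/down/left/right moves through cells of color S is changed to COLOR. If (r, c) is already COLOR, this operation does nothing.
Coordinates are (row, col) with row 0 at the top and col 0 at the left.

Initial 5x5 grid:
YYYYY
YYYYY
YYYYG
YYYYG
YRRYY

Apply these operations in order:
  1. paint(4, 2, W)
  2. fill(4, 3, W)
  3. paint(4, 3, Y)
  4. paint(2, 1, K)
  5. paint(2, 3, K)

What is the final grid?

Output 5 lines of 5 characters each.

Answer: WWWWW
WWWWW
WKWKG
WWWWG
WRWYW

Derivation:
After op 1 paint(4,2,W):
YYYYY
YYYYY
YYYYG
YYYYG
YRWYY
After op 2 fill(4,3,W) [21 cells changed]:
WWWWW
WWWWW
WWWWG
WWWWG
WRWWW
After op 3 paint(4,3,Y):
WWWWW
WWWWW
WWWWG
WWWWG
WRWYW
After op 4 paint(2,1,K):
WWWWW
WWWWW
WKWWG
WWWWG
WRWYW
After op 5 paint(2,3,K):
WWWWW
WWWWW
WKWKG
WWWWG
WRWYW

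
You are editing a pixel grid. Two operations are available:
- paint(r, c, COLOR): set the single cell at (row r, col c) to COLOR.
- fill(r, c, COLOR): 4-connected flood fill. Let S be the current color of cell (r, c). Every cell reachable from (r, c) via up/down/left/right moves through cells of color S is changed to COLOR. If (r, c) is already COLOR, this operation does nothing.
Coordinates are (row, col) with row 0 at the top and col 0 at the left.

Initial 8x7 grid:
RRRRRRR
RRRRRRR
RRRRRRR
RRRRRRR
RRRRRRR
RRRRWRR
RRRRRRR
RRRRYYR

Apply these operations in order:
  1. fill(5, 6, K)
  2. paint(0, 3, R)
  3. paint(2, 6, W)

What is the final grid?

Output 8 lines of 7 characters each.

Answer: KKKRKKK
KKKKKKK
KKKKKKW
KKKKKKK
KKKKKKK
KKKKWKK
KKKKKKK
KKKKYYK

Derivation:
After op 1 fill(5,6,K) [53 cells changed]:
KKKKKKK
KKKKKKK
KKKKKKK
KKKKKKK
KKKKKKK
KKKKWKK
KKKKKKK
KKKKYYK
After op 2 paint(0,3,R):
KKKRKKK
KKKKKKK
KKKKKKK
KKKKKKK
KKKKKKK
KKKKWKK
KKKKKKK
KKKKYYK
After op 3 paint(2,6,W):
KKKRKKK
KKKKKKK
KKKKKKW
KKKKKKK
KKKKKKK
KKKKWKK
KKKKKKK
KKKKYYK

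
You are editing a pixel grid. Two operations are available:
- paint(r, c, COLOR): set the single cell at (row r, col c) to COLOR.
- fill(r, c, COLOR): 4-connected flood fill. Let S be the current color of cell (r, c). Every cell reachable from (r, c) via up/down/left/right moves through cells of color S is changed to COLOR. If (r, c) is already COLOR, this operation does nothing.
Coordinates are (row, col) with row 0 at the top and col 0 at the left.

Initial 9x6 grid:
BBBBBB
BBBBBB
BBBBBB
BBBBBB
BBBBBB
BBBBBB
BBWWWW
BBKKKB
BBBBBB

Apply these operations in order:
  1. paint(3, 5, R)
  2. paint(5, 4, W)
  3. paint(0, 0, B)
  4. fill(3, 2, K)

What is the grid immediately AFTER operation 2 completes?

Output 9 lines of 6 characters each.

After op 1 paint(3,5,R):
BBBBBB
BBBBBB
BBBBBB
BBBBBR
BBBBBB
BBBBBB
BBWWWW
BBKKKB
BBBBBB
After op 2 paint(5,4,W):
BBBBBB
BBBBBB
BBBBBB
BBBBBR
BBBBBB
BBBBWB
BBWWWW
BBKKKB
BBBBBB

Answer: BBBBBB
BBBBBB
BBBBBB
BBBBBR
BBBBBB
BBBBWB
BBWWWW
BBKKKB
BBBBBB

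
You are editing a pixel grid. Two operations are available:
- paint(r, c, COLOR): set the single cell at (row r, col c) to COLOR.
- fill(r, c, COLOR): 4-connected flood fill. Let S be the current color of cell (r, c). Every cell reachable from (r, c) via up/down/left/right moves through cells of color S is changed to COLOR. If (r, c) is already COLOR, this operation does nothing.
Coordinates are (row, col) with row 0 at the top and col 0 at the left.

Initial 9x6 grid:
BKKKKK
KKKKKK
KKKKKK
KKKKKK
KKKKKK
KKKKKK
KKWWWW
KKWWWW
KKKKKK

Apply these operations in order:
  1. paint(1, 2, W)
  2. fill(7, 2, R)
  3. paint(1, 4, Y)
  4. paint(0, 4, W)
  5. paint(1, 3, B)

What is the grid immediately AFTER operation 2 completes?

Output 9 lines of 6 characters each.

Answer: BKKKKK
KKWKKK
KKKKKK
KKKKKK
KKKKKK
KKKKKK
KKRRRR
KKRRRR
KKKKKK

Derivation:
After op 1 paint(1,2,W):
BKKKKK
KKWKKK
KKKKKK
KKKKKK
KKKKKK
KKKKKK
KKWWWW
KKWWWW
KKKKKK
After op 2 fill(7,2,R) [8 cells changed]:
BKKKKK
KKWKKK
KKKKKK
KKKKKK
KKKKKK
KKKKKK
KKRRRR
KKRRRR
KKKKKK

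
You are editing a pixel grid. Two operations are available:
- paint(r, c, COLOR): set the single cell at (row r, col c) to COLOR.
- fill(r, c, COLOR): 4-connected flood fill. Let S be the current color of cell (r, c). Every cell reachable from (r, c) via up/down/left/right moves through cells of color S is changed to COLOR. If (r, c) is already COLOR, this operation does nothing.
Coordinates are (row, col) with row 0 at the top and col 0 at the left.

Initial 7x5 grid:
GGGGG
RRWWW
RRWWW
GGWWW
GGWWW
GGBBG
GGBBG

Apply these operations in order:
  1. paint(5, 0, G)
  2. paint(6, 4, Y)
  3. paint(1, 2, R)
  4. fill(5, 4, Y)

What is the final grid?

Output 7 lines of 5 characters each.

After op 1 paint(5,0,G):
GGGGG
RRWWW
RRWWW
GGWWW
GGWWW
GGBBG
GGBBG
After op 2 paint(6,4,Y):
GGGGG
RRWWW
RRWWW
GGWWW
GGWWW
GGBBG
GGBBY
After op 3 paint(1,2,R):
GGGGG
RRRWW
RRWWW
GGWWW
GGWWW
GGBBG
GGBBY
After op 4 fill(5,4,Y) [1 cells changed]:
GGGGG
RRRWW
RRWWW
GGWWW
GGWWW
GGBBY
GGBBY

Answer: GGGGG
RRRWW
RRWWW
GGWWW
GGWWW
GGBBY
GGBBY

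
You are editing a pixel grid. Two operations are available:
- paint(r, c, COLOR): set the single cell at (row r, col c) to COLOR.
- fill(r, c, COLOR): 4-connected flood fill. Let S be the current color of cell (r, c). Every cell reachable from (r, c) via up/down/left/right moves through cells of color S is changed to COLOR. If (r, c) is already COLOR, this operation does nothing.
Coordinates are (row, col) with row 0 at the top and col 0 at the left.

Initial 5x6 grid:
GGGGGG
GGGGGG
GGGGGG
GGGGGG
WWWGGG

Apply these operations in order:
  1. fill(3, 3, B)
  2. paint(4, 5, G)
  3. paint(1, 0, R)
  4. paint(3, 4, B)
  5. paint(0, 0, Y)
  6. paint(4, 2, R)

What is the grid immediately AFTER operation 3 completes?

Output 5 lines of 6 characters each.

After op 1 fill(3,3,B) [27 cells changed]:
BBBBBB
BBBBBB
BBBBBB
BBBBBB
WWWBBB
After op 2 paint(4,5,G):
BBBBBB
BBBBBB
BBBBBB
BBBBBB
WWWBBG
After op 3 paint(1,0,R):
BBBBBB
RBBBBB
BBBBBB
BBBBBB
WWWBBG

Answer: BBBBBB
RBBBBB
BBBBBB
BBBBBB
WWWBBG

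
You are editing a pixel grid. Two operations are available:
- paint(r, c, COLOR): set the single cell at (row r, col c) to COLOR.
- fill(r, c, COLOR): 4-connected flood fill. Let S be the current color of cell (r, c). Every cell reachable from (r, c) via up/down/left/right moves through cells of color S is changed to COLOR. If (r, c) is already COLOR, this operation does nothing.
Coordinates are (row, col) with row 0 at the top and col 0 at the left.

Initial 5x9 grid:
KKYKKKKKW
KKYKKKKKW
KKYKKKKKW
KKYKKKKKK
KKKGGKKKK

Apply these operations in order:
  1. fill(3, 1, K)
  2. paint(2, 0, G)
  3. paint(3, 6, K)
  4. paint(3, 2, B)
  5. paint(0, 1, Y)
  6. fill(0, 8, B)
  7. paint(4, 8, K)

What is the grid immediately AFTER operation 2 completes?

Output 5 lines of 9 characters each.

After op 1 fill(3,1,K) [0 cells changed]:
KKYKKKKKW
KKYKKKKKW
KKYKKKKKW
KKYKKKKKK
KKKGGKKKK
After op 2 paint(2,0,G):
KKYKKKKKW
KKYKKKKKW
GKYKKKKKW
KKYKKKKKK
KKKGGKKKK

Answer: KKYKKKKKW
KKYKKKKKW
GKYKKKKKW
KKYKKKKKK
KKKGGKKKK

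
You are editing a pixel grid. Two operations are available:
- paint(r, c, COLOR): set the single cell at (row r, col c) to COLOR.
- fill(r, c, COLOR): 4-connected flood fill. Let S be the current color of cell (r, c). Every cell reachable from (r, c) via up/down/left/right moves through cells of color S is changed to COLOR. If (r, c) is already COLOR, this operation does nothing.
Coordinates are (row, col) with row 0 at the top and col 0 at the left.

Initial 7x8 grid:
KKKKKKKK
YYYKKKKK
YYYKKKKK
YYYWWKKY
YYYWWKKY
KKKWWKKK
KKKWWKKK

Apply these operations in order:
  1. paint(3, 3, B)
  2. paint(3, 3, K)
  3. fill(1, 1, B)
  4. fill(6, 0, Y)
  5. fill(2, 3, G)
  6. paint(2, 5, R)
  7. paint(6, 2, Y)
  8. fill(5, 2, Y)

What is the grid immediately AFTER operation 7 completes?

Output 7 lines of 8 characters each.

After op 1 paint(3,3,B):
KKKKKKKK
YYYKKKKK
YYYKKKKK
YYYBWKKY
YYYWWKKY
KKKWWKKK
KKKWWKKK
After op 2 paint(3,3,K):
KKKKKKKK
YYYKKKKK
YYYKKKKK
YYYKWKKY
YYYWWKKY
KKKWWKKK
KKKWWKKK
After op 3 fill(1,1,B) [12 cells changed]:
KKKKKKKK
BBBKKKKK
BBBKKKKK
BBBKWKKY
BBBWWKKY
KKKWWKKK
KKKWWKKK
After op 4 fill(6,0,Y) [6 cells changed]:
KKKKKKKK
BBBKKKKK
BBBKKKKK
BBBKWKKY
BBBWWKKY
YYYWWKKK
YYYWWKKK
After op 5 fill(2,3,G) [29 cells changed]:
GGGGGGGG
BBBGGGGG
BBBGGGGG
BBBGWGGY
BBBWWGGY
YYYWWGGG
YYYWWGGG
After op 6 paint(2,5,R):
GGGGGGGG
BBBGGGGG
BBBGGRGG
BBBGWGGY
BBBWWGGY
YYYWWGGG
YYYWWGGG
After op 7 paint(6,2,Y):
GGGGGGGG
BBBGGGGG
BBBGGRGG
BBBGWGGY
BBBWWGGY
YYYWWGGG
YYYWWGGG

Answer: GGGGGGGG
BBBGGGGG
BBBGGRGG
BBBGWGGY
BBBWWGGY
YYYWWGGG
YYYWWGGG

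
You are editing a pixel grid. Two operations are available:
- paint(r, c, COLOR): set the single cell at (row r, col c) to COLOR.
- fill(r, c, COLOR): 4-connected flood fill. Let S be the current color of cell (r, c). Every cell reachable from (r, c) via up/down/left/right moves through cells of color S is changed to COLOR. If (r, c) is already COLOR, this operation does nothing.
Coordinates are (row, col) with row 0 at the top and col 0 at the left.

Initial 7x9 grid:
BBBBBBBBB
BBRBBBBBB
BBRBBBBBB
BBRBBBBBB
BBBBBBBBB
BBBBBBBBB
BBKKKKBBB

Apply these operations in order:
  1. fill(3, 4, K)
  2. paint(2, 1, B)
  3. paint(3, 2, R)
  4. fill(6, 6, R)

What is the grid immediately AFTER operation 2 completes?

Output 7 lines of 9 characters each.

Answer: KKKKKKKKK
KKRKKKKKK
KBRKKKKKK
KKRKKKKKK
KKKKKKKKK
KKKKKKKKK
KKKKKKKKK

Derivation:
After op 1 fill(3,4,K) [56 cells changed]:
KKKKKKKKK
KKRKKKKKK
KKRKKKKKK
KKRKKKKKK
KKKKKKKKK
KKKKKKKKK
KKKKKKKKK
After op 2 paint(2,1,B):
KKKKKKKKK
KKRKKKKKK
KBRKKKKKK
KKRKKKKKK
KKKKKKKKK
KKKKKKKKK
KKKKKKKKK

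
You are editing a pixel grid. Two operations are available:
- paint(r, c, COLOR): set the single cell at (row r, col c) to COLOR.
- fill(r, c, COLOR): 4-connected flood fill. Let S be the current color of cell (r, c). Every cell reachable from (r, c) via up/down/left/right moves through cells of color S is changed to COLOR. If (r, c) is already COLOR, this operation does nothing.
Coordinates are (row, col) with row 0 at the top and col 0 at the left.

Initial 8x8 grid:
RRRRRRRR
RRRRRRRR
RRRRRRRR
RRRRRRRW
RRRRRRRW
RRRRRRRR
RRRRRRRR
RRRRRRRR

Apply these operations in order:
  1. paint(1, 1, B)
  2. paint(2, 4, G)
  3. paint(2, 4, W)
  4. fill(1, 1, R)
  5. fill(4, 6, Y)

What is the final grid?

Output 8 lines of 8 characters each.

Answer: YYYYYYYY
YYYYYYYY
YYYYWYYY
YYYYYYYW
YYYYYYYW
YYYYYYYY
YYYYYYYY
YYYYYYYY

Derivation:
After op 1 paint(1,1,B):
RRRRRRRR
RBRRRRRR
RRRRRRRR
RRRRRRRW
RRRRRRRW
RRRRRRRR
RRRRRRRR
RRRRRRRR
After op 2 paint(2,4,G):
RRRRRRRR
RBRRRRRR
RRRRGRRR
RRRRRRRW
RRRRRRRW
RRRRRRRR
RRRRRRRR
RRRRRRRR
After op 3 paint(2,4,W):
RRRRRRRR
RBRRRRRR
RRRRWRRR
RRRRRRRW
RRRRRRRW
RRRRRRRR
RRRRRRRR
RRRRRRRR
After op 4 fill(1,1,R) [1 cells changed]:
RRRRRRRR
RRRRRRRR
RRRRWRRR
RRRRRRRW
RRRRRRRW
RRRRRRRR
RRRRRRRR
RRRRRRRR
After op 5 fill(4,6,Y) [61 cells changed]:
YYYYYYYY
YYYYYYYY
YYYYWYYY
YYYYYYYW
YYYYYYYW
YYYYYYYY
YYYYYYYY
YYYYYYYY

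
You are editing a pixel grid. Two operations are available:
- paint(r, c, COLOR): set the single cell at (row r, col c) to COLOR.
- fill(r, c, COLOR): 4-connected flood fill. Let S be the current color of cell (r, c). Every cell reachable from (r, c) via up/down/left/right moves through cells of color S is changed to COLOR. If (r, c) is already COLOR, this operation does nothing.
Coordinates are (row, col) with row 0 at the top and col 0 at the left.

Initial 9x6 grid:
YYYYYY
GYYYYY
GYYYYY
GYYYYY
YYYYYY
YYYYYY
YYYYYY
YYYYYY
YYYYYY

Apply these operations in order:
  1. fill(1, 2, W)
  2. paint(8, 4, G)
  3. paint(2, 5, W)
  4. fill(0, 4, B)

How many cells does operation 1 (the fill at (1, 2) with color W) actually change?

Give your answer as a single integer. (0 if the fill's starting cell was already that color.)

Answer: 51

Derivation:
After op 1 fill(1,2,W) [51 cells changed]:
WWWWWW
GWWWWW
GWWWWW
GWWWWW
WWWWWW
WWWWWW
WWWWWW
WWWWWW
WWWWWW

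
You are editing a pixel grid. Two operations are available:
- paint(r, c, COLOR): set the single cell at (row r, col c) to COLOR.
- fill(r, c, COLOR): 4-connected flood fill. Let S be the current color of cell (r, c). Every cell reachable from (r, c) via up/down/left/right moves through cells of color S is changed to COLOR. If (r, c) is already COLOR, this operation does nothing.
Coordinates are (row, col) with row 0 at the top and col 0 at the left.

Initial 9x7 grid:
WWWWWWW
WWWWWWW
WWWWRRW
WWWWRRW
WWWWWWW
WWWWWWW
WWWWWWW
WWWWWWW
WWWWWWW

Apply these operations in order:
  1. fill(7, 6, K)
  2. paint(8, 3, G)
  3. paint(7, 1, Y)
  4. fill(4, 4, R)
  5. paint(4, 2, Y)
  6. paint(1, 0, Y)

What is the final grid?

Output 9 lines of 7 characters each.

Answer: RRRRRRR
YRRRRRR
RRRRRRR
RRRRRRR
RRYRRRR
RRRRRRR
RRRRRRR
RYRRRRR
RRRGRRR

Derivation:
After op 1 fill(7,6,K) [59 cells changed]:
KKKKKKK
KKKKKKK
KKKKRRK
KKKKRRK
KKKKKKK
KKKKKKK
KKKKKKK
KKKKKKK
KKKKKKK
After op 2 paint(8,3,G):
KKKKKKK
KKKKKKK
KKKKRRK
KKKKRRK
KKKKKKK
KKKKKKK
KKKKKKK
KKKKKKK
KKKGKKK
After op 3 paint(7,1,Y):
KKKKKKK
KKKKKKK
KKKKRRK
KKKKRRK
KKKKKKK
KKKKKKK
KKKKKKK
KYKKKKK
KKKGKKK
After op 4 fill(4,4,R) [57 cells changed]:
RRRRRRR
RRRRRRR
RRRRRRR
RRRRRRR
RRRRRRR
RRRRRRR
RRRRRRR
RYRRRRR
RRRGRRR
After op 5 paint(4,2,Y):
RRRRRRR
RRRRRRR
RRRRRRR
RRRRRRR
RRYRRRR
RRRRRRR
RRRRRRR
RYRRRRR
RRRGRRR
After op 6 paint(1,0,Y):
RRRRRRR
YRRRRRR
RRRRRRR
RRRRRRR
RRYRRRR
RRRRRRR
RRRRRRR
RYRRRRR
RRRGRRR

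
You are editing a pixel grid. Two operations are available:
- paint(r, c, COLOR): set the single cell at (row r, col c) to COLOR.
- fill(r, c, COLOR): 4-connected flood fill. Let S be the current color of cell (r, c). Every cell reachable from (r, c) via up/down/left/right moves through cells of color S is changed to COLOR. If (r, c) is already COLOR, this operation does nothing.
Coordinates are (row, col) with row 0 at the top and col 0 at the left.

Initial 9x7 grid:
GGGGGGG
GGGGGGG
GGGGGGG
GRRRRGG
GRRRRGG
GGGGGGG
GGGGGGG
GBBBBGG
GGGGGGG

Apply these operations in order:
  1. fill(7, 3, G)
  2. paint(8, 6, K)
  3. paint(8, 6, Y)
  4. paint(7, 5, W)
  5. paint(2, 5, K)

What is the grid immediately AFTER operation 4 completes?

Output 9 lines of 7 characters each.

After op 1 fill(7,3,G) [4 cells changed]:
GGGGGGG
GGGGGGG
GGGGGGG
GRRRRGG
GRRRRGG
GGGGGGG
GGGGGGG
GGGGGGG
GGGGGGG
After op 2 paint(8,6,K):
GGGGGGG
GGGGGGG
GGGGGGG
GRRRRGG
GRRRRGG
GGGGGGG
GGGGGGG
GGGGGGG
GGGGGGK
After op 3 paint(8,6,Y):
GGGGGGG
GGGGGGG
GGGGGGG
GRRRRGG
GRRRRGG
GGGGGGG
GGGGGGG
GGGGGGG
GGGGGGY
After op 4 paint(7,5,W):
GGGGGGG
GGGGGGG
GGGGGGG
GRRRRGG
GRRRRGG
GGGGGGG
GGGGGGG
GGGGGWG
GGGGGGY

Answer: GGGGGGG
GGGGGGG
GGGGGGG
GRRRRGG
GRRRRGG
GGGGGGG
GGGGGGG
GGGGGWG
GGGGGGY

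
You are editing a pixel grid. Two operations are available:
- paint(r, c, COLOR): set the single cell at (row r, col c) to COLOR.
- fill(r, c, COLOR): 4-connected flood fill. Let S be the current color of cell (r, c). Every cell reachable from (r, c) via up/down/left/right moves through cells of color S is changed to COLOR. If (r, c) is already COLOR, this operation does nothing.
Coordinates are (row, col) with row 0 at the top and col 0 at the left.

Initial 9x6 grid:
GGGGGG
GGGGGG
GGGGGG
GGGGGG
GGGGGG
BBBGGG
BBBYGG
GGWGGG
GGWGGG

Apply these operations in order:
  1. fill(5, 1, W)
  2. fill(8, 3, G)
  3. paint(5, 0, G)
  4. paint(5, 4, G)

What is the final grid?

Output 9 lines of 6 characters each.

Answer: GGGGGG
GGGGGG
GGGGGG
GGGGGG
GGGGGG
GWWGGG
WWWYGG
GGWGGG
GGWGGG

Derivation:
After op 1 fill(5,1,W) [6 cells changed]:
GGGGGG
GGGGGG
GGGGGG
GGGGGG
GGGGGG
WWWGGG
WWWYGG
GGWGGG
GGWGGG
After op 2 fill(8,3,G) [0 cells changed]:
GGGGGG
GGGGGG
GGGGGG
GGGGGG
GGGGGG
WWWGGG
WWWYGG
GGWGGG
GGWGGG
After op 3 paint(5,0,G):
GGGGGG
GGGGGG
GGGGGG
GGGGGG
GGGGGG
GWWGGG
WWWYGG
GGWGGG
GGWGGG
After op 4 paint(5,4,G):
GGGGGG
GGGGGG
GGGGGG
GGGGGG
GGGGGG
GWWGGG
WWWYGG
GGWGGG
GGWGGG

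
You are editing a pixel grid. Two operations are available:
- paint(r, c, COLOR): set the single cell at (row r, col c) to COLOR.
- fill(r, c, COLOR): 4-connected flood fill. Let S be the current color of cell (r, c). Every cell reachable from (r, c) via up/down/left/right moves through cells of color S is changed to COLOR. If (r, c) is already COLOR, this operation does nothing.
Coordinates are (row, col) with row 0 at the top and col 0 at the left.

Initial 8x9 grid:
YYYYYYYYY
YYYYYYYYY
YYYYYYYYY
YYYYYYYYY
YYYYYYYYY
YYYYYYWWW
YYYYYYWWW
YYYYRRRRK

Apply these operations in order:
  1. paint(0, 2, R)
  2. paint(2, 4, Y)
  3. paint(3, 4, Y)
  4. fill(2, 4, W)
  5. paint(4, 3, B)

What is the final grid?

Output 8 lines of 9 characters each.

Answer: WWRWWWWWW
WWWWWWWWW
WWWWWWWWW
WWWWWWWWW
WWWBWWWWW
WWWWWWWWW
WWWWWWWWW
WWWWRRRRK

Derivation:
After op 1 paint(0,2,R):
YYRYYYYYY
YYYYYYYYY
YYYYYYYYY
YYYYYYYYY
YYYYYYYYY
YYYYYYWWW
YYYYYYWWW
YYYYRRRRK
After op 2 paint(2,4,Y):
YYRYYYYYY
YYYYYYYYY
YYYYYYYYY
YYYYYYYYY
YYYYYYYYY
YYYYYYWWW
YYYYYYWWW
YYYYRRRRK
After op 3 paint(3,4,Y):
YYRYYYYYY
YYYYYYYYY
YYYYYYYYY
YYYYYYYYY
YYYYYYYYY
YYYYYYWWW
YYYYYYWWW
YYYYRRRRK
After op 4 fill(2,4,W) [60 cells changed]:
WWRWWWWWW
WWWWWWWWW
WWWWWWWWW
WWWWWWWWW
WWWWWWWWW
WWWWWWWWW
WWWWWWWWW
WWWWRRRRK
After op 5 paint(4,3,B):
WWRWWWWWW
WWWWWWWWW
WWWWWWWWW
WWWWWWWWW
WWWBWWWWW
WWWWWWWWW
WWWWWWWWW
WWWWRRRRK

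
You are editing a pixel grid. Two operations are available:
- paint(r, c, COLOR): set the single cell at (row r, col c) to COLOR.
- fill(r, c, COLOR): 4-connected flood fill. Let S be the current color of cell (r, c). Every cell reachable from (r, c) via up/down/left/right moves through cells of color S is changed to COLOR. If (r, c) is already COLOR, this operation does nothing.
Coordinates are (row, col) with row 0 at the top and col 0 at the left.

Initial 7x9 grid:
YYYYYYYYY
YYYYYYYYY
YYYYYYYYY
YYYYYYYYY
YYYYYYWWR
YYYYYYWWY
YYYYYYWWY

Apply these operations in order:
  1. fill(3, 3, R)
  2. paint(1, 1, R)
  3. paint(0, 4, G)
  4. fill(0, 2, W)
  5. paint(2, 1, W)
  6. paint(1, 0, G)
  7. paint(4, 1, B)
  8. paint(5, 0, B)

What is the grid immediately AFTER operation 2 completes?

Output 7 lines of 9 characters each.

Answer: RRRRRRRRR
RRRRRRRRR
RRRRRRRRR
RRRRRRRRR
RRRRRRWWR
RRRRRRWWY
RRRRRRWWY

Derivation:
After op 1 fill(3,3,R) [54 cells changed]:
RRRRRRRRR
RRRRRRRRR
RRRRRRRRR
RRRRRRRRR
RRRRRRWWR
RRRRRRWWY
RRRRRRWWY
After op 2 paint(1,1,R):
RRRRRRRRR
RRRRRRRRR
RRRRRRRRR
RRRRRRRRR
RRRRRRWWR
RRRRRRWWY
RRRRRRWWY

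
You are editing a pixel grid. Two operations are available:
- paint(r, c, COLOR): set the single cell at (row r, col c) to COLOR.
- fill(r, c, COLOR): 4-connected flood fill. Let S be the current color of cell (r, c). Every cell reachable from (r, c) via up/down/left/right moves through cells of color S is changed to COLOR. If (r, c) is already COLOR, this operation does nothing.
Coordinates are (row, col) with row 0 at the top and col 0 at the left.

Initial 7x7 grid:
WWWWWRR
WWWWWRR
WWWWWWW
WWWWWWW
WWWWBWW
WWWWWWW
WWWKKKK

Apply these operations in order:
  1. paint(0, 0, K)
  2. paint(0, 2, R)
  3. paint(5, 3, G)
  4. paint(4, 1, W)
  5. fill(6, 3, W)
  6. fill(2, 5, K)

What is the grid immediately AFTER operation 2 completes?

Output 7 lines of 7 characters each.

Answer: KWRWWRR
WWWWWRR
WWWWWWW
WWWWWWW
WWWWBWW
WWWWWWW
WWWKKKK

Derivation:
After op 1 paint(0,0,K):
KWWWWRR
WWWWWRR
WWWWWWW
WWWWWWW
WWWWBWW
WWWWWWW
WWWKKKK
After op 2 paint(0,2,R):
KWRWWRR
WWWWWRR
WWWWWWW
WWWWWWW
WWWWBWW
WWWWWWW
WWWKKKK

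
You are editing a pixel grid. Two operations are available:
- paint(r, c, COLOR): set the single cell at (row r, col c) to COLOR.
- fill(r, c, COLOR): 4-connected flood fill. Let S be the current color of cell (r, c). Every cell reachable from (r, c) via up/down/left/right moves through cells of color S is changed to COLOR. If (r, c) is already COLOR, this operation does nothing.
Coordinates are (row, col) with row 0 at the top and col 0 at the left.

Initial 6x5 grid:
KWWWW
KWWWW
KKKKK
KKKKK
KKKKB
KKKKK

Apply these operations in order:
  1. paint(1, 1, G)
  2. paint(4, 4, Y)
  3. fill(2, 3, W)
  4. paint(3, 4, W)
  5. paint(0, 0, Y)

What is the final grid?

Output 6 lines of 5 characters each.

Answer: YWWWW
WGWWW
WWWWW
WWWWW
WWWWY
WWWWW

Derivation:
After op 1 paint(1,1,G):
KWWWW
KGWWW
KKKKK
KKKKK
KKKKB
KKKKK
After op 2 paint(4,4,Y):
KWWWW
KGWWW
KKKKK
KKKKK
KKKKY
KKKKK
After op 3 fill(2,3,W) [21 cells changed]:
WWWWW
WGWWW
WWWWW
WWWWW
WWWWY
WWWWW
After op 4 paint(3,4,W):
WWWWW
WGWWW
WWWWW
WWWWW
WWWWY
WWWWW
After op 5 paint(0,0,Y):
YWWWW
WGWWW
WWWWW
WWWWW
WWWWY
WWWWW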